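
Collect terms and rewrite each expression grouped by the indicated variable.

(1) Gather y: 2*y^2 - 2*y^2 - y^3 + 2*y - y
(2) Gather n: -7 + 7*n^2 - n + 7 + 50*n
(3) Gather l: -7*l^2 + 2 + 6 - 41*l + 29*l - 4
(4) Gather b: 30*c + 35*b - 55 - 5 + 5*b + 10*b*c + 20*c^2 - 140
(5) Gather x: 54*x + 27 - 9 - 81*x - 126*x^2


(1) = -y^3 + y
(2) = 7*n^2 + 49*n
(3) = -7*l^2 - 12*l + 4
(4) = b*(10*c + 40) + 20*c^2 + 30*c - 200
(5) = -126*x^2 - 27*x + 18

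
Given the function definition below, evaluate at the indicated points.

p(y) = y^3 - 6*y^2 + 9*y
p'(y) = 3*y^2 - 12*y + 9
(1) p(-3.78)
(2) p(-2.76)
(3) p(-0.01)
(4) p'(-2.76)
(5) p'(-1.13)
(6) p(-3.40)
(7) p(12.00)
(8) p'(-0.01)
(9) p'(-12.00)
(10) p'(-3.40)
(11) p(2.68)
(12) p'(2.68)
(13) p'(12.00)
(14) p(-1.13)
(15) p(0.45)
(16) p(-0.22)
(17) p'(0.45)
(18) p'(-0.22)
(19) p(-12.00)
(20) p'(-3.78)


(1) = -173.76
(2) = -91.57
(3) = -0.09
(4) = 64.97
(5) = 26.39
(6) = -139.26
(7) = 972.00
(8) = 9.12
(9) = 585.00
(10) = 84.48
(11) = 0.27
(12) = -1.61
(13) = 297.00
(14) = -19.27
(15) = 2.93
(16) = -2.28
(17) = 4.21
(18) = 11.79
(19) = -2700.00
(20) = 97.23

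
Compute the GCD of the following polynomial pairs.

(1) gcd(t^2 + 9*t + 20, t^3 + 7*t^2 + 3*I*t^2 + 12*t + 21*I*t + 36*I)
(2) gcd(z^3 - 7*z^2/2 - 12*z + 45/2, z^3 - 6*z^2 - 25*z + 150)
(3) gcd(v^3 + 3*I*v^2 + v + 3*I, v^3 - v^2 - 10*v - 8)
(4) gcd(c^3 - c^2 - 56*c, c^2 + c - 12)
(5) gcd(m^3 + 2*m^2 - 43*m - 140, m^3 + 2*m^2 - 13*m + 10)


(1) = gcd((t + 4)*(t + 5), (t + 3)*(t + 4)*(t + 3*I)) = t + 4
(2) = gcd((z - 5)*(z - 3/2)*(z + 3), (z - 6)*(z - 5)*(z + 5)) = z - 5
(3) = gcd((v - I)*(v + I)*(v + 3*I), (v - 4)*(v + 1)*(v + 2)) = 1
(4) = 1
(5) = gcd((m - 7)*(m + 4)*(m + 5), (m - 2)*(m - 1)*(m + 5)) = m + 5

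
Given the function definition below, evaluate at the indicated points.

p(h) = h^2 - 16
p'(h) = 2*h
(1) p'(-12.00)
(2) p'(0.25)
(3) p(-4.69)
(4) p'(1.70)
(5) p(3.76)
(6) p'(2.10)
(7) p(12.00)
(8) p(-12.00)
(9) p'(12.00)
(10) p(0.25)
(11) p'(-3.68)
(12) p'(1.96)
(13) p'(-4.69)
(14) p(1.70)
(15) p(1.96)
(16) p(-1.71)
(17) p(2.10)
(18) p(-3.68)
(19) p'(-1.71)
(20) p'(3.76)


(1) = -24.00
(2) = 0.50
(3) = 6.00
(4) = 3.40
(5) = -1.86
(6) = 4.20
(7) = 128.00
(8) = 128.00
(9) = 24.00
(10) = -15.94
(11) = -7.36
(12) = 3.92
(13) = -9.38
(14) = -13.11
(15) = -12.16
(16) = -13.08
(17) = -11.59
(18) = -2.46
(19) = -3.42
(20) = 7.52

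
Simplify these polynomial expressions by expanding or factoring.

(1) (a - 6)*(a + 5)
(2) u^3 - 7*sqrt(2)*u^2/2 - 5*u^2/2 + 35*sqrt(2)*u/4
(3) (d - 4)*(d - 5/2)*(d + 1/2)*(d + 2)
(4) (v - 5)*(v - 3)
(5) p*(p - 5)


(1) = a^2 - a - 30
(2) = u*(u - 5/2)*(u - 7*sqrt(2)/2)
(3) = d^4 - 4*d^3 - 21*d^2/4 + 37*d/2 + 10
(4) = v^2 - 8*v + 15
(5) = p^2 - 5*p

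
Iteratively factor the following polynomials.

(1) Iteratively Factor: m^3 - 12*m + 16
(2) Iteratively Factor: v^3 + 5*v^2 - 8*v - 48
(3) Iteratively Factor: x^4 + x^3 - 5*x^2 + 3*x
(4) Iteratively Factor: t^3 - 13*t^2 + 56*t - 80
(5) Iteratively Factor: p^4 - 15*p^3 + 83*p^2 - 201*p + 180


(1) = (m - 2)*(m^2 + 2*m - 8) = (m - 2)^2*(m + 4)
(2) = (v + 4)*(v^2 + v - 12) = (v - 3)*(v + 4)*(v + 4)
(3) = (x + 3)*(x^3 - 2*x^2 + x) = (x - 1)*(x + 3)*(x^2 - x) = (x - 1)^2*(x + 3)*(x)
(4) = (t - 4)*(t^2 - 9*t + 20) = (t - 4)^2*(t - 5)
(5) = (p - 5)*(p^3 - 10*p^2 + 33*p - 36) = (p - 5)*(p - 3)*(p^2 - 7*p + 12) = (p - 5)*(p - 4)*(p - 3)*(p - 3)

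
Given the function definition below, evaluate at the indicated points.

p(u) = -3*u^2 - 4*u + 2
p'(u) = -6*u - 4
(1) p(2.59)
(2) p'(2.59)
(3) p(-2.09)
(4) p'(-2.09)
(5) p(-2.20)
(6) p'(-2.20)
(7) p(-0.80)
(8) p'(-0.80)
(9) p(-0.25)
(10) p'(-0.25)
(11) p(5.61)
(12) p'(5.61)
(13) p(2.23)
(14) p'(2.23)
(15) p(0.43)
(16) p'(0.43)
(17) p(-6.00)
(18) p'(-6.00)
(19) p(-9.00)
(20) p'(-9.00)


(1) = -28.48
(2) = -19.54
(3) = -2.74
(4) = 8.54
(5) = -3.72
(6) = 9.20
(7) = 3.28
(8) = 0.80
(9) = 2.81
(10) = -2.50
(11) = -114.86
(12) = -37.66
(13) = -21.84
(14) = -17.38
(15) = -0.27
(16) = -6.58
(17) = -82.00
(18) = 32.00
(19) = -205.00
(20) = 50.00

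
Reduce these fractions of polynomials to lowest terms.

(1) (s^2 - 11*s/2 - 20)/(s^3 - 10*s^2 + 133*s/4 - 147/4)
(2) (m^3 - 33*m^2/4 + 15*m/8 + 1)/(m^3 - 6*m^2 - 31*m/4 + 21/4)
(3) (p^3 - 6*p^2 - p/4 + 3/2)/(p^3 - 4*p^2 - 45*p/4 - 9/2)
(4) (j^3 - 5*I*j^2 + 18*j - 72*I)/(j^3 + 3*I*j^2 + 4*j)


(1) = (4*s^2 - 22*s - 80)/(4*s^3 - 40*s^2 + 133*s - 147)
(2) = (4*m^2 - 31*m - 8)/(4*m^2 - 22*m - 42)
(3) = (2*p - 1)/(2*p + 3)
(4) = (j^2 - 9*I*j - 18)/(j^2 - I*j)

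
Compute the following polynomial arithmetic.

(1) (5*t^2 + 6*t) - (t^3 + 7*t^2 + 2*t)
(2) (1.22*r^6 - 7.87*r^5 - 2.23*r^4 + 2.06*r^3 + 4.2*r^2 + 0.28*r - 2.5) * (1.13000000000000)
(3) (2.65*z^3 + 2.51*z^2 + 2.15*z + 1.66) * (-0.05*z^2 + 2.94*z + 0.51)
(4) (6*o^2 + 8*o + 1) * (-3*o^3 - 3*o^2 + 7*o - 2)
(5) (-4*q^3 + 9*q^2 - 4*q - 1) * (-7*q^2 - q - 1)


(1) = -t^3 - 2*t^2 + 4*t
(2) = 1.3786*r^6 - 8.8931*r^5 - 2.5199*r^4 + 2.3278*r^3 + 4.746*r^2 + 0.3164*r - 2.825
(3) = -0.1325*z^5 + 7.6655*z^4 + 8.6234*z^3 + 7.5181*z^2 + 5.9769*z + 0.8466
(4) = -18*o^5 - 42*o^4 + 15*o^3 + 41*o^2 - 9*o - 2
(5) = 28*q^5 - 59*q^4 + 23*q^3 + 2*q^2 + 5*q + 1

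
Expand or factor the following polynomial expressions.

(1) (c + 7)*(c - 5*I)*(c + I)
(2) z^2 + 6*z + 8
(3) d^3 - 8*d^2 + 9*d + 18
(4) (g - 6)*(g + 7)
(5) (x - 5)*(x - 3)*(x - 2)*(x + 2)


(1) = c^3 + 7*c^2 - 4*I*c^2 + 5*c - 28*I*c + 35
(2) = (z + 2)*(z + 4)
(3) = (d - 6)*(d - 3)*(d + 1)
(4) = g^2 + g - 42
(5) = x^4 - 8*x^3 + 11*x^2 + 32*x - 60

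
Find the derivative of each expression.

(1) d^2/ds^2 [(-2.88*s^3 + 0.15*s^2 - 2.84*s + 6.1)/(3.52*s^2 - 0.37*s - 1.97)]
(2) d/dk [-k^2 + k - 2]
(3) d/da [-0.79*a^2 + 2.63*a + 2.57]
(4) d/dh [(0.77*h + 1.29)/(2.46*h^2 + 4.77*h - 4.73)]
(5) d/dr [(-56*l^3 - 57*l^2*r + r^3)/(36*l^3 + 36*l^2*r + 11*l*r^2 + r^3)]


(1) = (-110.71744*s^3 + 447.134208*s^2 - 232.891968*s + 91.574282)/(43.614208*s^6 - 13.753344*s^5 - 71.7816*s^4 + 15.343715*s^3 + 40.173225*s^2 - 4.307799*s - 7.645373)
(2) = 1 - 2*k
(3) = 2.63 - 1.58*a
(4) = (1.8942*h^2 + 3.6729*h - (0.77*h + 1.29)*(4.92*h + 4.77) - 3.6421)/(2.46*h^2 + 4.77*h - 4.73)^2
(5) = l*(-36*l^4 + 1232*l^3*r + 903*l^2*r^2 + 186*l*r^3 + 11*r^4)/(1296*l^6 + 2592*l^5*r + 2088*l^4*r^2 + 864*l^3*r^3 + 193*l^2*r^4 + 22*l*r^5 + r^6)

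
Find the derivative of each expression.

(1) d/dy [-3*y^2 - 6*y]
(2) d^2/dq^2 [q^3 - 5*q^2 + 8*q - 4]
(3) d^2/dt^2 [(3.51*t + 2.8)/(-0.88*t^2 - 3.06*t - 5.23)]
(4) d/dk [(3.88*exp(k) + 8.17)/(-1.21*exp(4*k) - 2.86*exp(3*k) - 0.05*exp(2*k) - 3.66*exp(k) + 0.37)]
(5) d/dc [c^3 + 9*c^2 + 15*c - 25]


(1) = -6*y - 6
(2) = 6*q - 10
(3) = (-(1.76*t + 3.06)*(3.51*t + 2.8)*(3.52*t + 6.12) + (18.5328*t + 26.4092)*(0.88*t^2 + 3.06*t + 5.23))/(0.88*t^2 + 3.06*t + 5.23)^3
(4) = (14.0844*exp(4*k) + 61.7364*exp(3*k) + 70.2926*exp(2*k) + 0.817*exp(k) + 31.3378)*exp(k)/(1.4641*exp(8*k) + 6.9212*exp(7*k) + 8.3006*exp(6*k) + 9.1432*exp(5*k) + 20.0423*exp(4*k) - 1.7504*exp(3*k) + 13.3586*exp(2*k) - 2.7084*exp(k) + 0.1369)
(5) = 3*c^2 + 18*c + 15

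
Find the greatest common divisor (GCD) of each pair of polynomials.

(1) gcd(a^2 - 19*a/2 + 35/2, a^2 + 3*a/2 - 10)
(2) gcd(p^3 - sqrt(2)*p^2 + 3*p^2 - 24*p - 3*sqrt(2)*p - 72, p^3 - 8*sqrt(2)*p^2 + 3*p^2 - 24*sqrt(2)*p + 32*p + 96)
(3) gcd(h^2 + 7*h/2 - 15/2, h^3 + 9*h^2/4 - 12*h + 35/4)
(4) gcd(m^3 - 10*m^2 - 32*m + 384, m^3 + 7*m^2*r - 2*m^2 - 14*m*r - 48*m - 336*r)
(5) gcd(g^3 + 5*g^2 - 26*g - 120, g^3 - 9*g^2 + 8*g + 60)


(1) = gcd((a - 7)*(a - 5/2), (a - 5/2)*(a + 4)) = a - 5/2
(2) = gcd((p + 3)*(p - 4*sqrt(2))*(p + 3*sqrt(2)), (p + 3)*(p - 4*sqrt(2))^2) = p^2 + p*(3 - 4*sqrt(2)) - 12*sqrt(2)
(3) = h + 5
(4) = gcd((m - 8)^2*(m + 6), (m - 8)*(m + 6)*(m + 7*r)) = m^2 - 2*m - 48
(5) = gcd((g - 5)*(g + 4)*(g + 6), (g - 6)*(g - 5)*(g + 2)) = g - 5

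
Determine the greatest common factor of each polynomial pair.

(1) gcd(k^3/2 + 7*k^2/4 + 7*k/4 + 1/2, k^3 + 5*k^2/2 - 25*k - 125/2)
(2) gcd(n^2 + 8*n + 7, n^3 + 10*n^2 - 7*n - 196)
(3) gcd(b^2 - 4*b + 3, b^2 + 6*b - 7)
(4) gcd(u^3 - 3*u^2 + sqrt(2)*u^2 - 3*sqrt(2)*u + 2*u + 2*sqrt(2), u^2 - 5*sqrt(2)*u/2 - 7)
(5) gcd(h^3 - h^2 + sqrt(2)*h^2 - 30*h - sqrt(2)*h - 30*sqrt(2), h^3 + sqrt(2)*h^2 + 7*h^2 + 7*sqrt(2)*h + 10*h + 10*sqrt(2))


(1) = 1
(2) = gcd((n + 1)*(n + 7), (n - 4)*(n + 7)^2) = n + 7
(3) = gcd((b - 3)*(b - 1), (b - 1)*(b + 7)) = b - 1
(4) = u + sqrt(2)
(5) = h^2 + h*(sqrt(2) + 5) + 5*sqrt(2)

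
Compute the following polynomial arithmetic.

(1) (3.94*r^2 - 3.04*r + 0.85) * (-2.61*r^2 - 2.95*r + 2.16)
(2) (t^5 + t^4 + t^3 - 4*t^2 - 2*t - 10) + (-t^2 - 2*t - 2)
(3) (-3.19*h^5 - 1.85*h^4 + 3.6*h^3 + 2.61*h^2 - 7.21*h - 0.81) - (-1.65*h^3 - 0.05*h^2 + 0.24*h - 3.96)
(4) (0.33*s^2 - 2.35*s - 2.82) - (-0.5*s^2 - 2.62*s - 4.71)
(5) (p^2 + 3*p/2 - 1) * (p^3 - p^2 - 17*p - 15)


(1) = -10.2834*r^4 - 3.6886*r^3 + 15.2599*r^2 - 9.0739*r + 1.836
(2) = t^5 + t^4 + t^3 - 5*t^2 - 4*t - 12
(3) = -3.19*h^5 - 1.85*h^4 + 5.25*h^3 + 2.66*h^2 - 7.45*h + 3.15
(4) = 0.83*s^2 + 0.27*s + 1.89
(5) = p^5 + p^4/2 - 39*p^3/2 - 79*p^2/2 - 11*p/2 + 15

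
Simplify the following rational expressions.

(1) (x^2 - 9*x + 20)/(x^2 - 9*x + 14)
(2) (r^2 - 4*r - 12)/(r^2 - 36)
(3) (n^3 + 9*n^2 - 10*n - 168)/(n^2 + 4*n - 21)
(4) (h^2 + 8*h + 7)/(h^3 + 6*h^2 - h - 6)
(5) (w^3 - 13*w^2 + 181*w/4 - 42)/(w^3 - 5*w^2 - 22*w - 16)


(1) = (x^2 - 9*x + 20)/(x^2 - 9*x + 14)
(2) = (r + 2)/(r + 6)
(3) = (n^2 + 2*n - 24)/(n - 3)
(4) = (h + 7)/(h^2 + 5*h - 6)
(5) = (4*w^2 - 20*w + 21)/(4*w^2 + 12*w + 8)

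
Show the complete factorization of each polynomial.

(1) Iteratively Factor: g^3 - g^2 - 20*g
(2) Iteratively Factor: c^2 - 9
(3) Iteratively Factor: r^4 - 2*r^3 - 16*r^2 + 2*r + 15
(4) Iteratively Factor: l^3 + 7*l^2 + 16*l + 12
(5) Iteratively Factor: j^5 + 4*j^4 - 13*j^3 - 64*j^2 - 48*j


(1) = (g)*(g^2 - g - 20) = g*(g + 4)*(g - 5)
(2) = (c + 3)*(c - 3)
(3) = (r + 3)*(r^3 - 5*r^2 - r + 5) = (r - 5)*(r + 3)*(r^2 - 1) = (r - 5)*(r - 1)*(r + 3)*(r + 1)
(4) = (l + 3)*(l^2 + 4*l + 4) = (l + 2)*(l + 3)*(l + 2)
(5) = (j + 4)*(j^4 - 13*j^2 - 12*j) = (j - 4)*(j + 4)*(j^3 + 4*j^2 + 3*j) = j*(j - 4)*(j + 4)*(j^2 + 4*j + 3) = j*(j - 4)*(j + 1)*(j + 4)*(j + 3)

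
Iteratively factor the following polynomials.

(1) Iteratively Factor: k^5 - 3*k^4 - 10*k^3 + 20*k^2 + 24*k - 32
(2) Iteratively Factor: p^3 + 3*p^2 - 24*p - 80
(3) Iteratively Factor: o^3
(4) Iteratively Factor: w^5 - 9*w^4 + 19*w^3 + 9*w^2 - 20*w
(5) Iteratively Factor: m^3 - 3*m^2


(1) = (k + 2)*(k^4 - 5*k^3 + 20*k - 16) = (k + 2)^2*(k^3 - 7*k^2 + 14*k - 8) = (k - 2)*(k + 2)^2*(k^2 - 5*k + 4) = (k - 4)*(k - 2)*(k + 2)^2*(k - 1)
(2) = (p - 5)*(p^2 + 8*p + 16) = (p - 5)*(p + 4)*(p + 4)
(3) = (o)*(o^2) = o^2*(o)
(4) = (w - 1)*(w^4 - 8*w^3 + 11*w^2 + 20*w) = (w - 5)*(w - 1)*(w^3 - 3*w^2 - 4*w) = (w - 5)*(w - 4)*(w - 1)*(w^2 + w) = (w - 5)*(w - 4)*(w - 1)*(w + 1)*(w)
(5) = (m)*(m^2 - 3*m) = m^2*(m - 3)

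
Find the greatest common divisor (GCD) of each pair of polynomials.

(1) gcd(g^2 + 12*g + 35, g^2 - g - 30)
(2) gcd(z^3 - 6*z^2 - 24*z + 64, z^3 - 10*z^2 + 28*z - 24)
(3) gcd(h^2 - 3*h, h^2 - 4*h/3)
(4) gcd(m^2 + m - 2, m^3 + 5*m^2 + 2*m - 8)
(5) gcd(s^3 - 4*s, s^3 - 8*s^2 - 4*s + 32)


(1) = g + 5
(2) = z - 2
(3) = h
(4) = gcd((m - 1)*(m + 2), (m - 1)*(m + 2)*(m + 4)) = m^2 + m - 2
(5) = gcd(s*(s - 2)*(s + 2), (s - 8)*(s - 2)*(s + 2)) = s^2 - 4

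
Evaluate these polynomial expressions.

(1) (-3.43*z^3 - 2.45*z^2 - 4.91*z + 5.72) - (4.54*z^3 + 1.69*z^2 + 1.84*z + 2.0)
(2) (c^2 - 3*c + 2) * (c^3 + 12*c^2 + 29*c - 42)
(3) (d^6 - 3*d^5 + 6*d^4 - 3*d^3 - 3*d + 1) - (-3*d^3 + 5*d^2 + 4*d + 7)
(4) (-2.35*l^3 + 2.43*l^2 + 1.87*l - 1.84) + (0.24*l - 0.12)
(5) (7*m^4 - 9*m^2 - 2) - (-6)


(1) = -7.97*z^3 - 4.14*z^2 - 6.75*z + 3.72
(2) = c^5 + 9*c^4 - 5*c^3 - 105*c^2 + 184*c - 84
(3) = d^6 - 3*d^5 + 6*d^4 - 5*d^2 - 7*d - 6
(4) = -2.35*l^3 + 2.43*l^2 + 2.11*l - 1.96
(5) = 7*m^4 - 9*m^2 + 4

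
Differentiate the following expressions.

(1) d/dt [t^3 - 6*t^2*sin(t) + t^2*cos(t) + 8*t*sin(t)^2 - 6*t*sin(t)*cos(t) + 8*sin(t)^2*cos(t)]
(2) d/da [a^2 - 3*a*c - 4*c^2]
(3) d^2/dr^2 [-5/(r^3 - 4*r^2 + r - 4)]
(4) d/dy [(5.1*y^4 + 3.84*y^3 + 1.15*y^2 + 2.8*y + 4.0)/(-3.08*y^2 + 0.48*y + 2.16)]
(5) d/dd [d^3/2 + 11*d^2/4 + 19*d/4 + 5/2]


(1) = -t^2*sin(t) - 6*t^2*cos(t) + 3*t^2 - 12*t*sin(t) + 8*t*sin(2*t) + 2*t*cos(t) - 6*t*cos(2*t) - 2*sin(t) - 3*sin(2*t) + 6*sin(3*t) - 4*cos(2*t) + 4
(2) = 2*a - 3*c
(3) = 10*((3*r - 4)*(r^3 - 4*r^2 + r - 4) - (3*r^2 - 8*r + 1)^2)/(r^3 - 4*r^2 + r - 4)^3
(4) = (-31.416*y^5 - 4.4832*y^4 + 47.7504*y^3 + 34.0592*y^2 + 29.608*y + 4.128)/(9.4864*y^4 - 2.9568*y^3 - 13.0752*y^2 + 2.0736*y + 4.6656)
(5) = 3*d^2/2 + 11*d/2 + 19/4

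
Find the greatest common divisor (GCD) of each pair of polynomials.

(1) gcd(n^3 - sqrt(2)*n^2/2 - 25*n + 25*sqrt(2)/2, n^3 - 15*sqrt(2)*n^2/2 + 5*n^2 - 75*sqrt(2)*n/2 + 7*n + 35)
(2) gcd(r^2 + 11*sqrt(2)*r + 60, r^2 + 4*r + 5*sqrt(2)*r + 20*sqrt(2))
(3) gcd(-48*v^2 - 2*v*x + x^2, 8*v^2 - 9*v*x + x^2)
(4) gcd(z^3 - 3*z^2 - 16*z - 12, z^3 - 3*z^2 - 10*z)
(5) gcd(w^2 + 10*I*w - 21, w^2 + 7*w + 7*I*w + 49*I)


(1) = gcd((n - 5)*(n + 5)*(n - sqrt(2)/2), (n + 5)*(n - 7*sqrt(2))*(n - sqrt(2)/2)) = n^2 + n*(5 - sqrt(2)/2) - 5*sqrt(2)/2
(2) = r + 5*sqrt(2)
(3) = gcd((-8*v + x)*(6*v + x), (-8*v + x)*(-v + x)) = -8*v + x
(4) = z + 2
(5) = w + 7*I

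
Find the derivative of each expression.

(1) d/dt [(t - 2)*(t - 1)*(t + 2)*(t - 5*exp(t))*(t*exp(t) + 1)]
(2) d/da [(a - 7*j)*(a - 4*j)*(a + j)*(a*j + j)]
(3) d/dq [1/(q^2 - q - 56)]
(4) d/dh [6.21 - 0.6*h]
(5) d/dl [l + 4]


(1) = t^5*exp(t) - 10*t^4*exp(2*t) + 4*t^4*exp(t) - 10*t^3*exp(2*t) - 13*t^3*exp(t) + 4*t^3 + 55*t^2*exp(2*t) - 18*t^2*exp(t) - 3*t^2 + 38*t*exp(t) - 8*t - 20*exp(2*t) + 4
(2) = j*(4*a^3 - 30*a^2*j + 3*a^2 + 34*a*j^2 - 20*a*j + 28*j^3 + 17*j^2)
(3) = (1 - 2*q)/(-q^2 + q + 56)^2
(4) = -0.600000000000000
(5) = 1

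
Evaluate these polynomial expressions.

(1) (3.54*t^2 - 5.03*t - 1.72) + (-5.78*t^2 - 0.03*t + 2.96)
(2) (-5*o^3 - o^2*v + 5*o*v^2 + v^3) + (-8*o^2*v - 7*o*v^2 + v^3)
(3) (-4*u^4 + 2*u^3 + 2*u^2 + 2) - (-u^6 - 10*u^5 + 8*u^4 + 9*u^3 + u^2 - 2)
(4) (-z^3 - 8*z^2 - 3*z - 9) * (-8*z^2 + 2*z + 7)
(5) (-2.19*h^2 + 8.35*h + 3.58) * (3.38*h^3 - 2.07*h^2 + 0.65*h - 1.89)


(1) = -2.24*t^2 - 5.06*t + 1.24
(2) = -5*o^3 - 9*o^2*v - 2*o*v^2 + 2*v^3
(3) = u^6 + 10*u^5 - 12*u^4 - 7*u^3 + u^2 + 4
(4) = 8*z^5 + 62*z^4 + z^3 + 10*z^2 - 39*z - 63
(5) = -7.4022*h^5 + 32.7563*h^4 - 6.6076*h^3 + 2.156*h^2 - 13.4545*h - 6.7662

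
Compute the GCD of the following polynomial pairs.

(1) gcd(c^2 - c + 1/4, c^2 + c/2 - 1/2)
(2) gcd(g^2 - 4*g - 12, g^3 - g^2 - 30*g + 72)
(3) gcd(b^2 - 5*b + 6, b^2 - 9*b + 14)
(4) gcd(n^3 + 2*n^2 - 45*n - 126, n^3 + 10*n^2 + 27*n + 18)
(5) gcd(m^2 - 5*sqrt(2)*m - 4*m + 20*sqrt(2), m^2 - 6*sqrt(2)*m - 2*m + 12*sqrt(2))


(1) = c - 1/2
(2) = 1
(3) = gcd((b - 3)*(b - 2), (b - 7)*(b - 2)) = b - 2
(4) = n^2 + 9*n + 18
(5) = gcd((m - 4)*(m - 5*sqrt(2)), (m - 2)*(m - 6*sqrt(2))) = 1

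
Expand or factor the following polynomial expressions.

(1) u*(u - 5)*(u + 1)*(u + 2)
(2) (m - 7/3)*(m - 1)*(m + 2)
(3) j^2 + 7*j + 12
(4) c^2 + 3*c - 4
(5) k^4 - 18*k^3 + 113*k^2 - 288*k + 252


(1) = u^4 - 2*u^3 - 13*u^2 - 10*u
(2) = m^3 - 4*m^2/3 - 13*m/3 + 14/3
(3) = (j + 3)*(j + 4)
(4) = (c - 1)*(c + 4)
(5) = (k - 7)*(k - 6)*(k - 3)*(k - 2)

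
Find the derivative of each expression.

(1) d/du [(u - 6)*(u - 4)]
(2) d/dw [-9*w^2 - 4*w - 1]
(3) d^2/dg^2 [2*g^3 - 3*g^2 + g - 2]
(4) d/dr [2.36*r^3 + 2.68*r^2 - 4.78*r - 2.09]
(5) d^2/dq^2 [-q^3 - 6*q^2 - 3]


(1) = 2*u - 10
(2) = -18*w - 4
(3) = 12*g - 6
(4) = 7.08*r^2 + 5.36*r - 4.78
(5) = -6*q - 12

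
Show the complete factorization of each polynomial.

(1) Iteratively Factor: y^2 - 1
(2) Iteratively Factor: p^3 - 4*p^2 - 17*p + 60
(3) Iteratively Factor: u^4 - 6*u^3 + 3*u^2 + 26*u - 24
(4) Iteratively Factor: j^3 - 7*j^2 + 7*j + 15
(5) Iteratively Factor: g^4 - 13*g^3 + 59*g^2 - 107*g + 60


(1) = (y - 1)*(y + 1)
(2) = (p + 4)*(p^2 - 8*p + 15) = (p - 5)*(p + 4)*(p - 3)
(3) = (u - 1)*(u^3 - 5*u^2 - 2*u + 24) = (u - 4)*(u - 1)*(u^2 - u - 6) = (u - 4)*(u - 1)*(u + 2)*(u - 3)
(4) = (j + 1)*(j^2 - 8*j + 15) = (j - 5)*(j + 1)*(j - 3)
(5) = (g - 1)*(g^3 - 12*g^2 + 47*g - 60) = (g - 4)*(g - 1)*(g^2 - 8*g + 15) = (g - 4)*(g - 3)*(g - 1)*(g - 5)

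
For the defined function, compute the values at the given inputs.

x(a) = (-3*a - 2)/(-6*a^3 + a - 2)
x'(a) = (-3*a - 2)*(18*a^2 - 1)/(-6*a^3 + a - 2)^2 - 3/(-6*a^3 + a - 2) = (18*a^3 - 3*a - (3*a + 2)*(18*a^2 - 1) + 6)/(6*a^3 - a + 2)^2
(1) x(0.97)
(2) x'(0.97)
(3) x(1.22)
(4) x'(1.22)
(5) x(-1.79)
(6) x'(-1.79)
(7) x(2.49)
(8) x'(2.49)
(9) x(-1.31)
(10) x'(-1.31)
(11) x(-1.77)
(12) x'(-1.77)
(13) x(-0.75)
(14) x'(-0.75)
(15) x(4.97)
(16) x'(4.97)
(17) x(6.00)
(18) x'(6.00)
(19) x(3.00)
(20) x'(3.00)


(1) = 0.75
(2) = -1.39
(3) = 0.48
(4) = -0.81
(5) = 0.11
(6) = 0.11
(7) = 0.10
(8) = -0.09
(9) = 0.19
(10) = 0.26
(11) = 0.11
(12) = 0.11
(13) = -1.14
(14) = 61.39
(15) = 0.02
(16) = -0.01
(17) = 0.02
(18) = -0.01
(19) = 0.07
(20) = -0.05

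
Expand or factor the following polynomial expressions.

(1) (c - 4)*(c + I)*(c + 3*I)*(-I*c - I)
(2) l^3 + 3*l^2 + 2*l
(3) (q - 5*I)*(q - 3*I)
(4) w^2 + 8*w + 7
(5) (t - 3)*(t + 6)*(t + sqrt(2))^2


(1) = -I*c^4 + 4*c^3 + 3*I*c^3 - 12*c^2 + 7*I*c^2 - 16*c - 9*I*c - 12*I
(2) = l*(l + 1)*(l + 2)
(3) = q^2 - 8*I*q - 15
(4) = (w + 1)*(w + 7)
(5) = t^4 + 2*sqrt(2)*t^3 + 3*t^3 - 16*t^2 + 6*sqrt(2)*t^2 - 36*sqrt(2)*t + 6*t - 36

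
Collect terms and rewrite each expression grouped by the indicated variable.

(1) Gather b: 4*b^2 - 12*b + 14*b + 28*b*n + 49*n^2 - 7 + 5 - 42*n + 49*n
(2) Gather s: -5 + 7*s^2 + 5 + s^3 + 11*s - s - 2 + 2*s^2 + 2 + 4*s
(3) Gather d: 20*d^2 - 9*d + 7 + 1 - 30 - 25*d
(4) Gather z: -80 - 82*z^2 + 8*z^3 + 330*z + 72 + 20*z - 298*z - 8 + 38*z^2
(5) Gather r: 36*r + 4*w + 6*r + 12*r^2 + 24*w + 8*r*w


(1) = 4*b^2 + b*(28*n + 2) + 49*n^2 + 7*n - 2
(2) = s^3 + 9*s^2 + 14*s
(3) = 20*d^2 - 34*d - 22
(4) = 8*z^3 - 44*z^2 + 52*z - 16
(5) = 12*r^2 + r*(8*w + 42) + 28*w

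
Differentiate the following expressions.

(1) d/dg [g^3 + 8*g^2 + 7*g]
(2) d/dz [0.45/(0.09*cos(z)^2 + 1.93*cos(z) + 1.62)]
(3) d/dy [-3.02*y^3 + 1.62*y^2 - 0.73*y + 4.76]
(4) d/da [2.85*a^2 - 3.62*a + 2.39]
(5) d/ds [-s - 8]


(1) = 3*g^2 + 16*g + 7
(2) = (0.081*cos(z) + 0.8685)*sin(z)/(0.09*cos(z)^2 + 1.93*cos(z) + 1.62)^2
(3) = -9.06*y^2 + 3.24*y - 0.73
(4) = 5.7*a - 3.62
(5) = -1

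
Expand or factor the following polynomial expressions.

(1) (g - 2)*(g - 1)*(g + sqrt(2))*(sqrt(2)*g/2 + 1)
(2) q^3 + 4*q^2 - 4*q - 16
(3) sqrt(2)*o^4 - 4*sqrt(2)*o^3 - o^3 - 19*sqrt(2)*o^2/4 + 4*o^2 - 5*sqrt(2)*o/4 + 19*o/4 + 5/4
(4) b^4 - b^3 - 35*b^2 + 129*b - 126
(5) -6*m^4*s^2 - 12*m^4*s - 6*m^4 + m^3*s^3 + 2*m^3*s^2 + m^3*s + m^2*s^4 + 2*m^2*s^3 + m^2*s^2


(1) = sqrt(2)*g^4/2 - 3*sqrt(2)*g^3/2 + 2*g^3 - 6*g^2 + 2*sqrt(2)*g^2 - 3*sqrt(2)*g + 4*g + 2*sqrt(2)
(2) = (q - 2)*(q + 2)*(q + 4)
(3) = (o - 5)*(o + 1/2)*(o - sqrt(2)/2)*(sqrt(2)*o + sqrt(2)/2)
(4) = (b - 3)^2*(b - 2)*(b + 7)
(5) = (-2*m + s)*(3*m + s)*(m*s + m)^2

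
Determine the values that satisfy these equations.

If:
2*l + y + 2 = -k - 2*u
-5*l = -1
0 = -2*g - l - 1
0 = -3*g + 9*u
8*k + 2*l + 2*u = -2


Then:
g = -3/5
k = -1/4
l = 1/5
u = -1/5
y = -7/4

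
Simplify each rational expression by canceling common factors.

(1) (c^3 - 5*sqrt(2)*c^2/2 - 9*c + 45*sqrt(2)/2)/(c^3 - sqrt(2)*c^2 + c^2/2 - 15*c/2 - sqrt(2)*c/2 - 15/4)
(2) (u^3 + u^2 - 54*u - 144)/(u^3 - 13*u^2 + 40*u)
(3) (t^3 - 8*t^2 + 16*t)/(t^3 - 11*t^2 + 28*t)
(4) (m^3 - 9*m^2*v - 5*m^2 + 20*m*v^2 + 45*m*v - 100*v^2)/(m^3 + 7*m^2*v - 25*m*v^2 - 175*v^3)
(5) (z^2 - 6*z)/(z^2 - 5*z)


(1) = (8*c^2 - 72)/(8*c^2 + c*(4 + 12*sqrt(2)) + 6*sqrt(2))
(2) = (u^2 + 9*u + 18)/(u^2 - 5*u)
(3) = (t - 4)/(t - 7)
(4) = (m^2 - 4*m*v - 5*m + 20*v)/(m^2 + 12*m*v + 35*v^2)
(5) = (z - 6)/(z - 5)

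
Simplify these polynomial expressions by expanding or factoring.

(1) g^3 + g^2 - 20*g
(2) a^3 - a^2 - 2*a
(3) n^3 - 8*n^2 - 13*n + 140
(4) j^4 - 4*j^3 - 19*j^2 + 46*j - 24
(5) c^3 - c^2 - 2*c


(1) = g*(g - 4)*(g + 5)
(2) = a*(a - 2)*(a + 1)
(3) = (n - 7)*(n - 5)*(n + 4)
(4) = (j - 6)*(j - 1)^2*(j + 4)
(5) = c*(c - 2)*(c + 1)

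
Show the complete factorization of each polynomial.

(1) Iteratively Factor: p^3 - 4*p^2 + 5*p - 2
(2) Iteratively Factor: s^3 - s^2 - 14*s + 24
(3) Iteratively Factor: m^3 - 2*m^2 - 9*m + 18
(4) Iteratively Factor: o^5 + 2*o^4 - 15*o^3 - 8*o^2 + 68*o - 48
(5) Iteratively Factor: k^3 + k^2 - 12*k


(1) = (p - 1)*(p^2 - 3*p + 2) = (p - 2)*(p - 1)*(p - 1)
(2) = (s - 3)*(s^2 + 2*s - 8) = (s - 3)*(s + 4)*(s - 2)
(3) = (m - 2)*(m^2 - 9) = (m - 3)*(m - 2)*(m + 3)
(4) = (o - 1)*(o^4 + 3*o^3 - 12*o^2 - 20*o + 48) = (o - 1)*(o + 3)*(o^3 - 12*o + 16) = (o - 2)*(o - 1)*(o + 3)*(o^2 + 2*o - 8) = (o - 2)^2*(o - 1)*(o + 3)*(o + 4)
(5) = (k)*(k^2 + k - 12) = k*(k - 3)*(k + 4)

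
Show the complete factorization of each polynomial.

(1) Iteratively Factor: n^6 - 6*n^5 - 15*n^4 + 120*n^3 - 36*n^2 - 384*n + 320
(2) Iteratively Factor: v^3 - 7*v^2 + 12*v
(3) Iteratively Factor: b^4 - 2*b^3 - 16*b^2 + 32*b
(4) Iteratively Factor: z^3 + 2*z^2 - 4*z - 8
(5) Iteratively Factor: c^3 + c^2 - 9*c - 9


(1) = (n - 5)*(n^5 - n^4 - 20*n^3 + 20*n^2 + 64*n - 64) = (n - 5)*(n - 4)*(n^4 + 3*n^3 - 8*n^2 - 12*n + 16) = (n - 5)*(n - 4)*(n - 2)*(n^3 + 5*n^2 + 2*n - 8) = (n - 5)*(n - 4)*(n - 2)*(n + 4)*(n^2 + n - 2) = (n - 5)*(n - 4)*(n - 2)*(n + 2)*(n + 4)*(n - 1)
(2) = (v - 3)*(v^2 - 4*v) = v*(v - 3)*(v - 4)
(3) = (b + 4)*(b^3 - 6*b^2 + 8*b) = b*(b + 4)*(b^2 - 6*b + 8) = b*(b - 2)*(b + 4)*(b - 4)
(4) = (z + 2)*(z^2 - 4) = (z + 2)^2*(z - 2)
(5) = (c - 3)*(c^2 + 4*c + 3) = (c - 3)*(c + 1)*(c + 3)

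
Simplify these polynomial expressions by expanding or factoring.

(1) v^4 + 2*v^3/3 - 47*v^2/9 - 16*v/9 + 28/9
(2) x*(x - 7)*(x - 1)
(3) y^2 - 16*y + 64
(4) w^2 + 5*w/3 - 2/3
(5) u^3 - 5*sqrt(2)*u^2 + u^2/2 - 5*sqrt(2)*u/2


(1) = (v - 2)*(v - 2/3)*(v + 1)*(v + 7/3)
(2) = x^3 - 8*x^2 + 7*x
(3) = (y - 8)^2
(4) = (w - 1/3)*(w + 2)
(5) = u*(u + 1/2)*(u - 5*sqrt(2))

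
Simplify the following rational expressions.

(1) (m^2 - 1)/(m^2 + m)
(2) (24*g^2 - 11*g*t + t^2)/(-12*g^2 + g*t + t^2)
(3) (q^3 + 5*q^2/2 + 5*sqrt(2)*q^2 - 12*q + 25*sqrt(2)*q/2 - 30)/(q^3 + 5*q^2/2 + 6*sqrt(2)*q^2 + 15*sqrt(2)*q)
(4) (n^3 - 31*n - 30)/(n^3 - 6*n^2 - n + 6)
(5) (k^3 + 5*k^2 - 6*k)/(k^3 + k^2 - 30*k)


(1) = (m - 1)/m
(2) = (-8*g + t)/(4*g + t)
(3) = (4*q - 4*sqrt(2))/(4*q)
(4) = (n + 5)/(n - 1)
(5) = (k - 1)/(k - 5)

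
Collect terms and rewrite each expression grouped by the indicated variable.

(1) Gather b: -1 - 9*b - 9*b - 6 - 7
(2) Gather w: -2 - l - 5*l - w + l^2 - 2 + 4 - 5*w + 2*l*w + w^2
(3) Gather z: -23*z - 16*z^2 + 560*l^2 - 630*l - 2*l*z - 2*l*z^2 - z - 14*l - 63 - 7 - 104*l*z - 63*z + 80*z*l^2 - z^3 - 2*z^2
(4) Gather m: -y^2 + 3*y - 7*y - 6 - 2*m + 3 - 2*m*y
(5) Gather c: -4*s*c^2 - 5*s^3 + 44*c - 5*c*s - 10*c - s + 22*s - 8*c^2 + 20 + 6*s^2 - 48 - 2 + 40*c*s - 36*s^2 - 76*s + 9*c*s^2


(1) = -18*b - 14
(2) = l^2 - 6*l + w^2 + w*(2*l - 6)
(3) = 560*l^2 - 644*l - z^3 + z^2*(-2*l - 18) + z*(80*l^2 - 106*l - 87) - 70
(4) = m*(-2*y - 2) - y^2 - 4*y - 3
(5) = c^2*(-4*s - 8) + c*(9*s^2 + 35*s + 34) - 5*s^3 - 30*s^2 - 55*s - 30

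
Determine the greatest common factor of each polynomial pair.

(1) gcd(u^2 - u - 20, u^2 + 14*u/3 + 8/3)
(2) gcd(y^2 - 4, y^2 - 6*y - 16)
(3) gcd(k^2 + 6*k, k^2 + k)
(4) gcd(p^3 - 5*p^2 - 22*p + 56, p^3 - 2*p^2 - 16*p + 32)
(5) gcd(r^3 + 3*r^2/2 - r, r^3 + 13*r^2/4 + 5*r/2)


(1) = u + 4
(2) = gcd((y - 2)*(y + 2), (y - 8)*(y + 2)) = y + 2
(3) = gcd(k*(k + 6), k*(k + 1)) = k
(4) = gcd((p - 7)*(p - 2)*(p + 4), (p - 4)*(p - 2)*(p + 4)) = p^2 + 2*p - 8
(5) = gcd(r*(r - 1/2)*(r + 2), r*(r + 5/4)*(r + 2)) = r^2 + 2*r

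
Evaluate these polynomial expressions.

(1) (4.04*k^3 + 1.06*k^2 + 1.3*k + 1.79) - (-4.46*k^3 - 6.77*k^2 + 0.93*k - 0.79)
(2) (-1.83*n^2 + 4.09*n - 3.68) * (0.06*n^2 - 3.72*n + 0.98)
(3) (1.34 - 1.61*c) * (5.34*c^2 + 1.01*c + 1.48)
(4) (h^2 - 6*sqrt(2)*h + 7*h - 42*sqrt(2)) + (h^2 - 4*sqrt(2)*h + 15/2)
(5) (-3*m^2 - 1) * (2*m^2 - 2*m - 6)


(1) = 8.5*k^3 + 7.83*k^2 + 0.37*k + 2.58
(2) = -0.1098*n^4 + 7.053*n^3 - 17.229*n^2 + 17.6978*n - 3.6064
(3) = -8.5974*c^3 + 5.5295*c^2 - 1.0294*c + 1.9832
(4) = 2*h^2 - 10*sqrt(2)*h + 7*h - 42*sqrt(2) + 15/2
(5) = -6*m^4 + 6*m^3 + 16*m^2 + 2*m + 6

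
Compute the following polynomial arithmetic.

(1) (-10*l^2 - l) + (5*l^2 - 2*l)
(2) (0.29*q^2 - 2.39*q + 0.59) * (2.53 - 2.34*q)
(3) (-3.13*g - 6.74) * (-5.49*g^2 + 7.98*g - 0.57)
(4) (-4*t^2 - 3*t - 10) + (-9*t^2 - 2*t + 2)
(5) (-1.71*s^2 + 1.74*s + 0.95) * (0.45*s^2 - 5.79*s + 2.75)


(1) = -5*l^2 - 3*l
(2) = -0.6786*q^3 + 6.3263*q^2 - 7.4273*q + 1.4927
(3) = 17.1837*g^3 + 12.0252*g^2 - 52.0011*g + 3.8418
(4) = -13*t^2 - 5*t - 8
(5) = -0.7695*s^4 + 10.6839*s^3 - 14.3496*s^2 - 0.7155*s + 2.6125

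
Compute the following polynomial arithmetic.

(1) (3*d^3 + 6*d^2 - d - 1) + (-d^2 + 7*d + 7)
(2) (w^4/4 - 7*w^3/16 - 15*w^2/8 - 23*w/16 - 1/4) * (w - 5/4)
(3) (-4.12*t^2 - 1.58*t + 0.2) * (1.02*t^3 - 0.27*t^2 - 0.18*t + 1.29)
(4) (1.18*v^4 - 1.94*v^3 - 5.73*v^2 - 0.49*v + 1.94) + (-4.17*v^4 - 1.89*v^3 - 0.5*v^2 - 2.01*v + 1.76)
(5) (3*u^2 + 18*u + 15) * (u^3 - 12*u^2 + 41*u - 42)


(1) = 3*d^3 + 5*d^2 + 6*d + 6
(2) = w^5/4 - 3*w^4/4 - 85*w^3/64 + 29*w^2/32 + 99*w/64 + 5/16
(3) = -4.2024*t^5 - 0.4992*t^4 + 1.3722*t^3 - 5.0844*t^2 - 2.0742*t + 0.258
(4) = -2.99*v^4 - 3.83*v^3 - 6.23*v^2 - 2.5*v + 3.7
(5) = 3*u^5 - 18*u^4 - 78*u^3 + 432*u^2 - 141*u - 630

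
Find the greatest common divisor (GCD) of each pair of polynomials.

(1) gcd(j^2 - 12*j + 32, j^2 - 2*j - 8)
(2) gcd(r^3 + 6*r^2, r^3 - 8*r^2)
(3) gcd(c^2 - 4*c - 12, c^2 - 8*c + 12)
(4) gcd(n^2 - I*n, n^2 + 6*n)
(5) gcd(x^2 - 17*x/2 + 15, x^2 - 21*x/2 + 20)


(1) = j - 4
(2) = gcd(r^2*(r + 6), r^2*(r - 8)) = r^2
(3) = c - 6
(4) = n
(5) = gcd((x - 6)*(x - 5/2), (x - 8)*(x - 5/2)) = x - 5/2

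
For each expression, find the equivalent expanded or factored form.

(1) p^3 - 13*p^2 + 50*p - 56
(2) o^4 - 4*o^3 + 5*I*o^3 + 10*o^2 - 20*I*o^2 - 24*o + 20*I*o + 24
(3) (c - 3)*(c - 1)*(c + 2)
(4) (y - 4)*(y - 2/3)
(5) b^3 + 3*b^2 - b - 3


(1) = (p - 7)*(p - 4)*(p - 2)
(2) = (o - 2)^2*(o - I)*(o + 6*I)
(3) = c^3 - 2*c^2 - 5*c + 6
(4) = y^2 - 14*y/3 + 8/3
(5) = (b - 1)*(b + 1)*(b + 3)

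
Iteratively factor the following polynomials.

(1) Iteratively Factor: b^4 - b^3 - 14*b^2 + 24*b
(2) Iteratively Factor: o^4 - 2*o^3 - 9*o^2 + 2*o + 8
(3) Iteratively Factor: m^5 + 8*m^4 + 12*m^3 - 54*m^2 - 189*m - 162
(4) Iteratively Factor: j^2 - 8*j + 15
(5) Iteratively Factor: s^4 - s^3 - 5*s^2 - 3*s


(1) = (b + 4)*(b^3 - 5*b^2 + 6*b) = b*(b + 4)*(b^2 - 5*b + 6) = b*(b - 3)*(b + 4)*(b - 2)
(2) = (o + 2)*(o^3 - 4*o^2 - o + 4) = (o - 4)*(o + 2)*(o^2 - 1) = (o - 4)*(o - 1)*(o + 2)*(o + 1)
(3) = (m + 3)*(m^4 + 5*m^3 - 3*m^2 - 45*m - 54) = (m + 2)*(m + 3)*(m^3 + 3*m^2 - 9*m - 27) = (m + 2)*(m + 3)^2*(m^2 - 9) = (m + 2)*(m + 3)^3*(m - 3)
(4) = (j - 5)*(j - 3)
(5) = (s + 1)*(s^3 - 2*s^2 - 3*s) = (s + 1)^2*(s^2 - 3*s) = (s - 3)*(s + 1)^2*(s)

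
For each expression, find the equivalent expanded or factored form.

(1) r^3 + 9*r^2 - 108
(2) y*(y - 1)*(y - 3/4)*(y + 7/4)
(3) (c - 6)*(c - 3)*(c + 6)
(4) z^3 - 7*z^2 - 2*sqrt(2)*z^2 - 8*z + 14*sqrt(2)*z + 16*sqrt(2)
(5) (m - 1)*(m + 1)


(1) = (r - 3)*(r + 6)^2
(2) = y^4 - 37*y^2/16 + 21*y/16
(3) = c^3 - 3*c^2 - 36*c + 108
(4) = (z - 8)*(z + 1)*(z - 2*sqrt(2))
(5) = m^2 - 1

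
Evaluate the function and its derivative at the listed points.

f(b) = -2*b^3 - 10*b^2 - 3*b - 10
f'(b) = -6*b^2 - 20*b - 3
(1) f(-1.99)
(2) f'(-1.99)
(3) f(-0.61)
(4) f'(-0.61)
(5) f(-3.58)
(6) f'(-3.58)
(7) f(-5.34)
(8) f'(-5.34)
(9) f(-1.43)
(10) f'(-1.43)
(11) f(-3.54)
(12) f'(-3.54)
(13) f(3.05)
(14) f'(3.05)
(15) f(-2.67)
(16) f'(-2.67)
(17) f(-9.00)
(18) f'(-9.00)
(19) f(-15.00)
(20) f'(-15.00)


(1) = -27.87
(2) = 13.04
(3) = -11.44
(4) = 6.97
(5) = -35.66
(6) = -8.30
(7) = 25.41
(8) = -67.29
(9) = -20.31
(10) = 13.33
(11) = -35.97
(12) = -7.39
(13) = -168.92
(14) = -119.81
(15) = -35.21
(16) = 7.63
(17) = 665.00
(18) = -309.00
(19) = 4535.00
(20) = -1053.00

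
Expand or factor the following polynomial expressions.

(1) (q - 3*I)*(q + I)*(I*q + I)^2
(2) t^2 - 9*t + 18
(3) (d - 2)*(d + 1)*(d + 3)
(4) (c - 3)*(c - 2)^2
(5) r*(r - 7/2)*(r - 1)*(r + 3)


(1) = -q^4 - 2*q^3 + 2*I*q^3 - 4*q^2 + 4*I*q^2 - 6*q + 2*I*q - 3
(2) = (t - 6)*(t - 3)
(3) = d^3 + 2*d^2 - 5*d - 6
(4) = c^3 - 7*c^2 + 16*c - 12
(5) = r^4 - 3*r^3/2 - 10*r^2 + 21*r/2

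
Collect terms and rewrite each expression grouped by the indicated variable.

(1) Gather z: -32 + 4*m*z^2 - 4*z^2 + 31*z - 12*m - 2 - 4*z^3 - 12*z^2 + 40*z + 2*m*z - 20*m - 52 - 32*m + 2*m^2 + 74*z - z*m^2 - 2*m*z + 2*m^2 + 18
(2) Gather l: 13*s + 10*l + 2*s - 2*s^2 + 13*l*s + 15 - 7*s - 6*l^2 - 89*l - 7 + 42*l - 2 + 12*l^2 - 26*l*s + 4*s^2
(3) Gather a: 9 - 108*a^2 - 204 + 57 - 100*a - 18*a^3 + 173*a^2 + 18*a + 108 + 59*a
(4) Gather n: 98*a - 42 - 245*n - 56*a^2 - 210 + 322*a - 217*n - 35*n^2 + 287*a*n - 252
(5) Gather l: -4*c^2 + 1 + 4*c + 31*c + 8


(1) = 4*m^2 - 64*m - 4*z^3 + z^2*(4*m - 16) + z*(145 - m^2) - 68
(2) = 6*l^2 + l*(-13*s - 37) + 2*s^2 + 8*s + 6
(3) = -18*a^3 + 65*a^2 - 23*a - 30
(4) = -56*a^2 + 420*a - 35*n^2 + n*(287*a - 462) - 504
(5) = -4*c^2 + 35*c + 9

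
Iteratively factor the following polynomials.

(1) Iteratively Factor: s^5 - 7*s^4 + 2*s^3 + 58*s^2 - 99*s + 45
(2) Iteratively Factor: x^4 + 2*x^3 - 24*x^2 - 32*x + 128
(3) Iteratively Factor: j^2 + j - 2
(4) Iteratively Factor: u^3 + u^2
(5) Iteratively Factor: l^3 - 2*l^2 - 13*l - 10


(1) = (s - 5)*(s^4 - 2*s^3 - 8*s^2 + 18*s - 9) = (s - 5)*(s - 3)*(s^3 + s^2 - 5*s + 3) = (s - 5)*(s - 3)*(s + 3)*(s^2 - 2*s + 1) = (s - 5)*(s - 3)*(s - 1)*(s + 3)*(s - 1)
(2) = (x + 4)*(x^3 - 2*x^2 - 16*x + 32) = (x + 4)^2*(x^2 - 6*x + 8) = (x - 4)*(x + 4)^2*(x - 2)
(3) = (j + 2)*(j - 1)
(4) = (u)*(u^2 + u) = u*(u + 1)*(u)
(5) = (l + 2)*(l^2 - 4*l - 5) = (l + 1)*(l + 2)*(l - 5)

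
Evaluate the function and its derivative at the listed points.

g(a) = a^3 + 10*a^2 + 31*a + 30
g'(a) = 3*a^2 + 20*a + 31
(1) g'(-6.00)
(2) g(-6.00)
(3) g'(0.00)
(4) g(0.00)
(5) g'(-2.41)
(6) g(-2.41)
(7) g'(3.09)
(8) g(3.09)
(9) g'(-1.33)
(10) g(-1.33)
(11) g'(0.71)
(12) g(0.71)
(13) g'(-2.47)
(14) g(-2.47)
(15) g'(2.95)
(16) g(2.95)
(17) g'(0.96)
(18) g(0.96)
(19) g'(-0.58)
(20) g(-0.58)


(1) = 19.00
(2) = -12.00
(3) = 31.00
(4) = 30.00
(5) = 0.22
(6) = -0.63
(7) = 121.44
(8) = 250.77
(9) = 9.71
(10) = 4.11
(11) = 46.71
(12) = 57.41
(13) = -0.10
(14) = -0.63
(15) = 116.11
(16) = 234.15
(17) = 52.96
(18) = 69.86
(19) = 20.41
(20) = 15.19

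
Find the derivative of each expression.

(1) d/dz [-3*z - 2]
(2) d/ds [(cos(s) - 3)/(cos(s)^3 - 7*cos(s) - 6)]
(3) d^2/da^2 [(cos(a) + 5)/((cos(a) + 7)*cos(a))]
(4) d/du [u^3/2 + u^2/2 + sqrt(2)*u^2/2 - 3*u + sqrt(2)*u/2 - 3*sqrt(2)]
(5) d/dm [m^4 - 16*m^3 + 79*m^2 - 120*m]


(1) = -3
(2) = (2*cos(s) + 3)*sin(s)/((cos(s) + 1)^2*(cos(s) + 2)^2)
(3) = (-13*sin(a)^4/cos(a)^3 + sin(a)^2 - 104 - 241/cos(a) + 210/cos(a)^2 + 503/cos(a)^3)/(cos(a) + 7)^3
(4) = 3*u^2/2 + u + sqrt(2)*u - 3 + sqrt(2)/2
(5) = 4*m^3 - 48*m^2 + 158*m - 120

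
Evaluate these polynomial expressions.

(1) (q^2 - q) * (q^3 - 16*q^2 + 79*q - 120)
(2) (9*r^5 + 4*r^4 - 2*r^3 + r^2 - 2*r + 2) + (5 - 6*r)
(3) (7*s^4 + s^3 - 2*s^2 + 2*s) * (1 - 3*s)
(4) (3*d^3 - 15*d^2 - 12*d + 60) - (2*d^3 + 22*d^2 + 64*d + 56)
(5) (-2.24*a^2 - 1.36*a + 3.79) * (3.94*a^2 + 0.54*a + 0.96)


(1) = q^5 - 17*q^4 + 95*q^3 - 199*q^2 + 120*q
(2) = 9*r^5 + 4*r^4 - 2*r^3 + r^2 - 8*r + 7
(3) = -21*s^5 + 4*s^4 + 7*s^3 - 8*s^2 + 2*s
(4) = d^3 - 37*d^2 - 76*d + 4
(5) = -8.8256*a^4 - 6.568*a^3 + 12.0478*a^2 + 0.741*a + 3.6384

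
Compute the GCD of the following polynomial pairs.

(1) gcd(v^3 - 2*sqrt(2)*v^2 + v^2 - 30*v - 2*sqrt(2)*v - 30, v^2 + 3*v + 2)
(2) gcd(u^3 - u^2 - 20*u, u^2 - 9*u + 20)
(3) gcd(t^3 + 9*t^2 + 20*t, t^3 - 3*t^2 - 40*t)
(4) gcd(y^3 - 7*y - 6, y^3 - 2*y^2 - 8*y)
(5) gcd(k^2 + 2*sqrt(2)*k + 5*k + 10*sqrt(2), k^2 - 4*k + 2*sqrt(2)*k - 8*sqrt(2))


(1) = v + 1
(2) = u - 5
(3) = gcd(t*(t + 4)*(t + 5), t*(t - 8)*(t + 5)) = t^2 + 5*t
(4) = gcd((y - 3)*(y + 1)*(y + 2), y*(y - 4)*(y + 2)) = y + 2
(5) = k + 2*sqrt(2)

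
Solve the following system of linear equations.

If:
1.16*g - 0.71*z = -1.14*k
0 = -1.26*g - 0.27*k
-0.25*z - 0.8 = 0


Then:
g = 0.55
k = -2.55
z = -3.20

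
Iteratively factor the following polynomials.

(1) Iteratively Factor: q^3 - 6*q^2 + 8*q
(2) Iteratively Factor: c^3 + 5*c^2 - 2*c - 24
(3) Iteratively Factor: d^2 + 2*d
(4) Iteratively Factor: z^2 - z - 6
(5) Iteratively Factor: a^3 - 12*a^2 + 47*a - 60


(1) = (q - 4)*(q^2 - 2*q) = q*(q - 4)*(q - 2)
(2) = (c + 3)*(c^2 + 2*c - 8) = (c - 2)*(c + 3)*(c + 4)
(3) = (d)*(d + 2)
(4) = (z - 3)*(z + 2)
(5) = (a - 4)*(a^2 - 8*a + 15) = (a - 5)*(a - 4)*(a - 3)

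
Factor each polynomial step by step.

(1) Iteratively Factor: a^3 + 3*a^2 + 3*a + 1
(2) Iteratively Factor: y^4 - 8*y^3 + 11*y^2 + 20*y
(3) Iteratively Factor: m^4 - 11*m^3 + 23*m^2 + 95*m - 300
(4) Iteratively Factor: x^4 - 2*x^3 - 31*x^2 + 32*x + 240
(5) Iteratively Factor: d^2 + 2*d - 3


(1) = (a + 1)*(a^2 + 2*a + 1) = (a + 1)^2*(a + 1)
(2) = (y - 4)*(y^3 - 4*y^2 - 5*y) = (y - 5)*(y - 4)*(y^2 + y) = (y - 5)*(y - 4)*(y + 1)*(y)
(3) = (m + 3)*(m^3 - 14*m^2 + 65*m - 100) = (m - 5)*(m + 3)*(m^2 - 9*m + 20) = (m - 5)*(m - 4)*(m + 3)*(m - 5)
(4) = (x - 4)*(x^3 + 2*x^2 - 23*x - 60) = (x - 4)*(x + 3)*(x^2 - x - 20) = (x - 5)*(x - 4)*(x + 3)*(x + 4)
(5) = (d - 1)*(d + 3)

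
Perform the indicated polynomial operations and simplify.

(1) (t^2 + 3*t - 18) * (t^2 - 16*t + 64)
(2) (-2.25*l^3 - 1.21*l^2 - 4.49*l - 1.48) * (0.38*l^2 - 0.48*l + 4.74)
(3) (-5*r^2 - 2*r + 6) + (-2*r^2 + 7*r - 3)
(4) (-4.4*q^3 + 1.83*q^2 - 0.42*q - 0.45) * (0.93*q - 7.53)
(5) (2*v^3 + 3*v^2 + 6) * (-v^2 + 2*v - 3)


(1) = t^4 - 13*t^3 - 2*t^2 + 480*t - 1152
(2) = -0.855*l^5 + 0.6202*l^4 - 11.7904*l^3 - 4.1426*l^2 - 20.5722*l - 7.0152
(3) = -7*r^2 + 5*r + 3
(4) = -4.092*q^4 + 34.8339*q^3 - 14.1705*q^2 + 2.7441*q + 3.3885
(5) = -2*v^5 + v^4 - 15*v^2 + 12*v - 18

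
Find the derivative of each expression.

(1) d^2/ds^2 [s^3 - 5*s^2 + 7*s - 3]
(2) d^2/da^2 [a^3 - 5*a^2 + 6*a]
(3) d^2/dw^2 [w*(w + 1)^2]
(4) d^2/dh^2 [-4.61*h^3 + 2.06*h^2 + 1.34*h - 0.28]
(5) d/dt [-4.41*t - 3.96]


(1) = 6*s - 10
(2) = 6*a - 10
(3) = 6*w + 4
(4) = 4.12 - 27.66*h
(5) = -4.41000000000000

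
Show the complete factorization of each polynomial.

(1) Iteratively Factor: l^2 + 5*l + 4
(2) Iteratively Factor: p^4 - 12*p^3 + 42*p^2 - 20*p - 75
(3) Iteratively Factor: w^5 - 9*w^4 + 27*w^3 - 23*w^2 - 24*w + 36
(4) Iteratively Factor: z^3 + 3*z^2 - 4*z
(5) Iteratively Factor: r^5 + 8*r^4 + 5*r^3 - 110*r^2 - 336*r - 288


(1) = (l + 4)*(l + 1)
(2) = (p - 5)*(p^3 - 7*p^2 + 7*p + 15) = (p - 5)*(p - 3)*(p^2 - 4*p - 5) = (p - 5)^2*(p - 3)*(p + 1)
(3) = (w - 2)*(w^4 - 7*w^3 + 13*w^2 + 3*w - 18) = (w - 2)^2*(w^3 - 5*w^2 + 3*w + 9) = (w - 2)^2*(w + 1)*(w^2 - 6*w + 9) = (w - 3)*(w - 2)^2*(w + 1)*(w - 3)
(4) = (z - 1)*(z^2 + 4*z) = z*(z - 1)*(z + 4)
(5) = (r - 4)*(r^4 + 12*r^3 + 53*r^2 + 102*r + 72) = (r - 4)*(r + 3)*(r^3 + 9*r^2 + 26*r + 24) = (r - 4)*(r + 3)*(r + 4)*(r^2 + 5*r + 6) = (r - 4)*(r + 2)*(r + 3)*(r + 4)*(r + 3)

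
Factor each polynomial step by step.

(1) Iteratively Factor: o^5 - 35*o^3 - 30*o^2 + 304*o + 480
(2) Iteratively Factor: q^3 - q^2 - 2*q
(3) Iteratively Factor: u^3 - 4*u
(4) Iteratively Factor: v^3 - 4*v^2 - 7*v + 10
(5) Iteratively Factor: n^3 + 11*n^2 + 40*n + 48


(1) = (o + 3)*(o^4 - 3*o^3 - 26*o^2 + 48*o + 160) = (o - 4)*(o + 3)*(o^3 + o^2 - 22*o - 40) = (o - 4)*(o + 3)*(o + 4)*(o^2 - 3*o - 10) = (o - 5)*(o - 4)*(o + 3)*(o + 4)*(o + 2)
(2) = (q)*(q^2 - q - 2) = q*(q - 2)*(q + 1)
(3) = (u - 2)*(u^2 + 2*u) = (u - 2)*(u + 2)*(u)
(4) = (v + 2)*(v^2 - 6*v + 5) = (v - 5)*(v + 2)*(v - 1)
(5) = (n + 4)*(n^2 + 7*n + 12) = (n + 4)^2*(n + 3)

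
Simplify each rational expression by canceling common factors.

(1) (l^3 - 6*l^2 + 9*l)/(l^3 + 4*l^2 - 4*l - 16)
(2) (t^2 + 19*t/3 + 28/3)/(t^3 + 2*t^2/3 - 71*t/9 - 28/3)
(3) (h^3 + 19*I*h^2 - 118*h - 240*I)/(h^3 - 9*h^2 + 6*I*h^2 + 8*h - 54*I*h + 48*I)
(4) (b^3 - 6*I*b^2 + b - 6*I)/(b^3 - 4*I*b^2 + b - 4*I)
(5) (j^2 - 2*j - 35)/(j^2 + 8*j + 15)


(1) = (l^3 - 6*l^2 + 9*l)/(l^3 + 4*l^2 - 4*l - 16)
(2) = (3*t + 12)/(3*t^2 - 5*t - 12)
(3) = (h^2 + 13*I*h - 40)/(h^2 - 9*h + 8)
(4) = (b - 6*I)/(b - 4*I)
(5) = (j - 7)/(j + 3)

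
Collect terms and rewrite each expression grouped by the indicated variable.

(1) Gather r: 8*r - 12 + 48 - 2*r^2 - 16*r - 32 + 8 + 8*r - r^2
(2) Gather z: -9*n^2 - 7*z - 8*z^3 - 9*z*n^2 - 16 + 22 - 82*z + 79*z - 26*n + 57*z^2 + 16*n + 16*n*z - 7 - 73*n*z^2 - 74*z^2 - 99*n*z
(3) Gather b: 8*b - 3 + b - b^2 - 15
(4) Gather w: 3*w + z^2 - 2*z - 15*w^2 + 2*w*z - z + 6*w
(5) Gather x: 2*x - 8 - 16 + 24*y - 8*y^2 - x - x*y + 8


(1) = 12 - 3*r^2
(2) = -9*n^2 - 10*n - 8*z^3 + z^2*(-73*n - 17) + z*(-9*n^2 - 83*n - 10) - 1
(3) = -b^2 + 9*b - 18
(4) = -15*w^2 + w*(2*z + 9) + z^2 - 3*z
(5) = x*(1 - y) - 8*y^2 + 24*y - 16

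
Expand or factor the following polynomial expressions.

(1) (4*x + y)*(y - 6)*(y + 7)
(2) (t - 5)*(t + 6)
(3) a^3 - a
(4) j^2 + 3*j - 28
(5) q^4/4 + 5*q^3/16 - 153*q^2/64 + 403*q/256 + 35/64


(1) = 4*x*y^2 + 4*x*y - 168*x + y^3 + y^2 - 42*y
(2) = t^2 + t - 30
(3) = a*(a - 1)*(a + 1)
(4) = (j - 4)*(j + 7)
(5) = (q/4 + 1)*(q - 7/4)*(q - 5/4)*(q + 1/4)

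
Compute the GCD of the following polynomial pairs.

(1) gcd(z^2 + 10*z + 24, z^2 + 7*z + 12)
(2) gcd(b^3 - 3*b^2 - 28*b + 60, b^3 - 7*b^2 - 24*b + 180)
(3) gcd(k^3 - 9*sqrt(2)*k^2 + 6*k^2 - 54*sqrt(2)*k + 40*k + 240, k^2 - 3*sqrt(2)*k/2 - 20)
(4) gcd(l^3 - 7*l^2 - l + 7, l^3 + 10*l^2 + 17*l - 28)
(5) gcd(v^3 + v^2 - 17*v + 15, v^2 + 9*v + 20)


(1) = z + 4
(2) = gcd((b - 6)*(b - 2)*(b + 5), (b - 6)^2*(b + 5)) = b^2 - b - 30
(3) = gcd((k + 6)*(k - 5*sqrt(2))*(k - 4*sqrt(2)), (k - 4*sqrt(2))*(k + 5*sqrt(2)/2)) = k - 4*sqrt(2)
(4) = gcd((l - 7)*(l - 1)*(l + 1), (l - 1)*(l + 4)*(l + 7)) = l - 1
(5) = gcd((v - 3)*(v - 1)*(v + 5), (v + 4)*(v + 5)) = v + 5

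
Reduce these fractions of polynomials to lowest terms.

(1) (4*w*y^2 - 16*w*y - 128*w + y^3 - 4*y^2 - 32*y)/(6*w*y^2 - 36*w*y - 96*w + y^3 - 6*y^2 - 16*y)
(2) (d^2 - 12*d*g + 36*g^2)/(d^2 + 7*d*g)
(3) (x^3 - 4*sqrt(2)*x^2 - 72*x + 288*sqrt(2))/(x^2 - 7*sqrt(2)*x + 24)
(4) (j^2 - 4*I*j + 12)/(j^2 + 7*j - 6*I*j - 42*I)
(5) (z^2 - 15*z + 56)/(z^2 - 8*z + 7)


(1) = (4*w*y + 16*w + y^2 + 4*y)/(6*w*y + 12*w + y^2 + 2*y)
(2) = (d^2 - 12*d*g + 36*g^2)/(d^2 + 7*d*g)
(3) = (x^2 - 72)/(x - 3*sqrt(2))
(4) = (j + 2*I)/(j + 7)
(5) = (z - 8)/(z - 1)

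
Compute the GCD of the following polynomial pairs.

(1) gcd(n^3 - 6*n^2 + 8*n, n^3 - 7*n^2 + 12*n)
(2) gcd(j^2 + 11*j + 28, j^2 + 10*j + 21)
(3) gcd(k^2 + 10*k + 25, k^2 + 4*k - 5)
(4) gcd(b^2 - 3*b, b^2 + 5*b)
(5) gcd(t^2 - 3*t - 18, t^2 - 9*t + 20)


(1) = gcd(n*(n - 4)*(n - 2), n*(n - 4)*(n - 3)) = n^2 - 4*n
(2) = j + 7
(3) = gcd((k + 5)^2, (k - 1)*(k + 5)) = k + 5
(4) = b
(5) = 1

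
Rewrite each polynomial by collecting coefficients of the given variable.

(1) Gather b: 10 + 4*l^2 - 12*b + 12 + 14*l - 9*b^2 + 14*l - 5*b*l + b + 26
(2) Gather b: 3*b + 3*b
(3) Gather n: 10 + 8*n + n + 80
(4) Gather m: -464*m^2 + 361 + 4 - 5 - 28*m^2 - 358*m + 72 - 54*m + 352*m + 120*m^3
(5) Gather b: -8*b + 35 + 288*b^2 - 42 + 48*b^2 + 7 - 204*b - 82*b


(1) = -9*b^2 + b*(-5*l - 11) + 4*l^2 + 28*l + 48
(2) = 6*b
(3) = 9*n + 90
(4) = 120*m^3 - 492*m^2 - 60*m + 432
(5) = 336*b^2 - 294*b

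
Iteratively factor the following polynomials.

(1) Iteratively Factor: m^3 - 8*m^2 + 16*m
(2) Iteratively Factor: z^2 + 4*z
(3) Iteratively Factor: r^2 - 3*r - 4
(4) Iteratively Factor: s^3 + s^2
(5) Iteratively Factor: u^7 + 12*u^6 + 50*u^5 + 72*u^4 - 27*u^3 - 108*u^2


(1) = (m - 4)*(m^2 - 4*m) = m*(m - 4)*(m - 4)
(2) = (z + 4)*(z)
(3) = (r - 4)*(r + 1)
(4) = (s + 1)*(s^2) = s*(s + 1)*(s)
(5) = (u)*(u^6 + 12*u^5 + 50*u^4 + 72*u^3 - 27*u^2 - 108*u) = u*(u + 3)*(u^5 + 9*u^4 + 23*u^3 + 3*u^2 - 36*u) = u*(u + 3)^2*(u^4 + 6*u^3 + 5*u^2 - 12*u) = u*(u - 1)*(u + 3)^2*(u^3 + 7*u^2 + 12*u) = u*(u - 1)*(u + 3)^2*(u + 4)*(u^2 + 3*u) = u*(u - 1)*(u + 3)^3*(u + 4)*(u)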